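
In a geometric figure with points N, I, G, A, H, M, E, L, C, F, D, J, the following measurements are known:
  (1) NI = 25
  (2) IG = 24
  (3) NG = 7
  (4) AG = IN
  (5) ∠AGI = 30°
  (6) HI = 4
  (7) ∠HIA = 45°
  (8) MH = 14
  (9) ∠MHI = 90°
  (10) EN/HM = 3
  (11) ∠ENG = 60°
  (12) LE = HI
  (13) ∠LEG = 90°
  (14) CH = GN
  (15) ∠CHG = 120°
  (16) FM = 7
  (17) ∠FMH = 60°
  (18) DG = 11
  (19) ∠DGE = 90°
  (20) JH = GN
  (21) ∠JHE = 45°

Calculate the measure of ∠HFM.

Step 1: By the law of cosines on triangle FMH: FH² = 7² + 14² − 2·7·14·cos(60°) = 147, so FH = 7·√3.
Step 2: By the inverse law of cosines on triangle HFM: cos(∠HFM) = ((7·√3)² + 7² − 14²) / (2·7·√3·7) = 0/169.74 = 0, so ∠HFM = 90°.

Therefore, the measure of angle ∠HFM = 90°.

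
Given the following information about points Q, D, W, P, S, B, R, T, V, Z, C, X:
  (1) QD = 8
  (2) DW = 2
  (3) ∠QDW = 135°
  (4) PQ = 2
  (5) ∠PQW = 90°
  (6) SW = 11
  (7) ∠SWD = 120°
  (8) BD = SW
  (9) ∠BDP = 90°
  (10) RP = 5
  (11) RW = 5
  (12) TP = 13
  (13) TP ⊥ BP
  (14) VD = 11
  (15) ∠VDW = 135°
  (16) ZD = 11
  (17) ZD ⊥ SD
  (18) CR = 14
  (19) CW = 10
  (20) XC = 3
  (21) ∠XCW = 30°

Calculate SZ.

Step 1: By the law of cosines on triangle SWD: SD² = 11² + 2² − 2·11·2·cos(120°) = 147, so SD = 7·√3.
Step 2: By the law of cosines on triangle SDZ: SZ² = (7·√3)² + 11² − 2·7·√3·11·cos(90°) = 268, so SZ = 2·√67.

Therefore, the length of SZ = 2·√67.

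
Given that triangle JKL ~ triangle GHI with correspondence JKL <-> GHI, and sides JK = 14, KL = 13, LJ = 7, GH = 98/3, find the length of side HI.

Since the triangles are similar, the ratio of corresponding sides is constant.
Scale factor k = GH / JK = 98/3 / 14 = 7/3
HI = k * KL = 7/3 * 13 = 91/3

91/3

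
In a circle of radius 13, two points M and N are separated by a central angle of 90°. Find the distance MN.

Chord length = 2r sin(θ/2)
= 2 × 13 × sin(90°/2)
= 2 × 13 × sin(45°)
= 13*sqrt(2)

13*sqrt(2)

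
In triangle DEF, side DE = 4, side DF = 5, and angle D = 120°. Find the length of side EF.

Law of cosines: EF^2 = 4^2 + 5^2 - 2(4)(5)cos(120°) = 61, so EF = sqrt(61).

sqrt(61)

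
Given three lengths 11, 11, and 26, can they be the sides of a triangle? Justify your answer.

No.
The triangle inequality is violated: 11 + 11 = 22 ≤ 26.
These lengths cannot form a triangle.

No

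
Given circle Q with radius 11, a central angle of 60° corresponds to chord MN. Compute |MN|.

Chord = 2(11) sin(30°) = 11

11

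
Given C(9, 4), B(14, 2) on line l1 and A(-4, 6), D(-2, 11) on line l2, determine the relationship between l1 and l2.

Slope of line 1: m1 = (2 - 4)/(14 - 9) = -2/5 = -2/5
Slope of line 2: m2 = (11 - 6)/(-2 - -4) = 5/2 = 5/2
m1 * m2 = -1, so perpendicular.

Perpendicular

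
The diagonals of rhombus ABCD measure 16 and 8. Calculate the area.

Area of a rhombus = (d1 * d2) / 2
Area = (16 * 8) / 2
Area = 128 / 2
Area = 64

64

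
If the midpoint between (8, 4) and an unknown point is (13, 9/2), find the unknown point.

Using the midpoint formula: M = ((x1 + x2)/2, (y1 + y2)/2)
We know M = (13, 9/2) and R = (8, 4)
For x: 13 = (8 + x2)/2, so x2 = 2*13 - 8 = 18
For y: 9/2 = (4 + y2)/2, so y2 = 2*9/2 - 4 = 5
Q = (18, 5)

(18, 5)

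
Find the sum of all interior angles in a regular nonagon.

The sum of interior angles of an n-sided polygon is (n - 2) * 180.
For n = 9: (9 - 2) * 180 = 7 * 180 = 1260 degrees.

1260 degrees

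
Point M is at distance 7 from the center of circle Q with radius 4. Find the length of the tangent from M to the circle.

The tangent, radius, and line from the external point to the center form a right triangle.
The right angle is where the tangent meets the radius.
By the Pythagorean theorem: tangent² + 4² = 7²
tangent² = 49 - 16 = 33
tangent = sqrt(33)

sqrt(33)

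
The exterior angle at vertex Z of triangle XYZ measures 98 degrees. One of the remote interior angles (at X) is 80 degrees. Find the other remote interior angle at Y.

angle Y = 98 - 80 = 18 degrees (exterior angle theorem).

18 degrees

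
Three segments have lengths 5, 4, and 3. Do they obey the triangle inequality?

Check all three triangle inequalities:
5 + 4 = 9 > 3 ✓
5 + 3 = 8 > 4 ✓
4 + 3 = 7 > 5 ✓
All conditions hold, so these sides form a valid triangle.

Yes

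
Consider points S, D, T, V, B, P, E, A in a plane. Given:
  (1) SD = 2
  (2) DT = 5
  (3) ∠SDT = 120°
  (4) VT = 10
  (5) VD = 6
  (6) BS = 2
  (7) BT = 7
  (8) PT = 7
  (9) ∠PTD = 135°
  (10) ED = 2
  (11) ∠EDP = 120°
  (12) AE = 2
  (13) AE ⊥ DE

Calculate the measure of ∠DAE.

Step 1: By the law of cosines on triangle AED: AD² = 2² + 2² − 2·2·2·cos(90°) = 8, so AD = 2·√2.
Step 2: By the inverse law of cosines on triangle DAE: cos(∠DAE) = ((2·√2)² + 2² − 2²) / (2·2·√2·2) = 8/11.31 = 0.7071, so ∠DAE = 45°.

Therefore, the measure of angle ∠DAE = 45°.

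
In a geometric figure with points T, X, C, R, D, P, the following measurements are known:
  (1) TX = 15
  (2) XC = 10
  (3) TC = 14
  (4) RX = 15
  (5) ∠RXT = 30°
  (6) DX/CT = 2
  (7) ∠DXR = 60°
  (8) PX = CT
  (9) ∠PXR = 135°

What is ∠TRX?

Step 1: By the law of cosines on triangle RXT: RT² = 15² + 15² − 2·15·15·cos(30°) = 60.29, so RT ≈ 7.76.
Step 2: By the inverse law of cosines on triangle TRX: cos(∠TRX) = (7.76² + 15² − 15²) / (2·7.76·15) = 60.29/232.94 = 0.2588, so ∠TRX = 75°.

Therefore, the measure of angle ∠TRX = 75°.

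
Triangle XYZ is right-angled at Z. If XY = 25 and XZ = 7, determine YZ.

Rearranging the Pythagorean theorem to solve for the unknown leg:
leg^2 = hypotenuse^2 - known_leg^2 = 625 - 49 = 576
leg = sqrt(576) = 24.

24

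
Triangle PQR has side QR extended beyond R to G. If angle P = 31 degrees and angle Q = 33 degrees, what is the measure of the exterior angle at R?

By the exterior angle theorem, an exterior angle of a triangle equals the sum of the two remote interior angles.
Exterior angle = angle P + angle Q
Exterior angle = 31 + 33 = 64 degrees

64 degrees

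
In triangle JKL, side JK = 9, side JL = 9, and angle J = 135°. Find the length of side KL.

When two sides and the included angle are known, the law of cosines gives the third side.
c^2 = a^2 + b^2 - 2ab cos(C) generalizes the Pythagorean theorem to non-right triangles.
Here: KL^2 = 81 + 81 - 162*(-sqrt(2)/2) = 81*sqrt(2) + 162
KL = 9*sqrt(sqrt(2) + 2)

9*sqrt(sqrt(2) + 2)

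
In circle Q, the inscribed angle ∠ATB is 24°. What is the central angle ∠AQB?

The inscribed angle theorem states that a central angle is always twice any inscribed angle that subtends the same arc.
Since the inscribed angle is 24°, the central angle = 2 × 24° = 48°.

48°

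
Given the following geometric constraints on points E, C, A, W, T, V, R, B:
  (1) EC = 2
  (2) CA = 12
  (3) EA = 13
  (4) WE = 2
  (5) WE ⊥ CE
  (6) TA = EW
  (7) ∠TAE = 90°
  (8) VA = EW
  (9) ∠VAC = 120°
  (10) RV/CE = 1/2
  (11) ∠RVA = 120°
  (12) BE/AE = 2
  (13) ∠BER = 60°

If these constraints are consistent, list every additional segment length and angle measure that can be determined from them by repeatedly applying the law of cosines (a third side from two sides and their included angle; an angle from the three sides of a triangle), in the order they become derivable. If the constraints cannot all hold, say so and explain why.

The constraints are consistent. Derivable facts, in order:
After 1 step:
- AR = √7
- CV = 2·√43
- CW = 2·√2
- ET = √173
- ∠ACE = 115.94°
- ∠AEC = 56.1°
- ∠CAE = 7.95°
After 2 steps:
- ∠ACV = 7.59°
- ∠AET = 8.75°
- ∠ARV = 40.89°
- ∠ATE = 81.25°
- ∠AVC = 52.41°
- ∠CWE = 45°
- ∠ECW = 45°
- ∠RAV = 19.11°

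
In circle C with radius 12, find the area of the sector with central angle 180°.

The full circle has area πr² = π(12)² = 144*pi.
The sector covers 180° out of 360°, a fraction of 1/2.
Sector area = 144*pi × 1/2 = 72*pi.

72*pi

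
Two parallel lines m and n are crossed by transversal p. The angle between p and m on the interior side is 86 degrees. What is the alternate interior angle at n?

Alternate interior angles are equal: 86 degrees.

86 degrees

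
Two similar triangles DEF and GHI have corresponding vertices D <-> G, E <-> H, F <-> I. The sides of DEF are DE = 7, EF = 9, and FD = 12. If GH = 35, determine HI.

k = 35/7 = 5. HI = 5 * 9 = 45.

45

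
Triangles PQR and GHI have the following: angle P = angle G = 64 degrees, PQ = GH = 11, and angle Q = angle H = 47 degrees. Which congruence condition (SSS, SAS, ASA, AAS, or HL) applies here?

Consider the given information: angle P = angle G = 64 degrees, PQ = GH = 11, and angle Q = angle H = 47 degrees
This is not SAS or HL: SAS requires two sides and the included angle between them. HL only applies to right triangles with matching hypotenuse and leg.
The correct criterion is ASA. Two pairs of corresponding angles and the included side are equal (Angle-Side-Angle).

ASA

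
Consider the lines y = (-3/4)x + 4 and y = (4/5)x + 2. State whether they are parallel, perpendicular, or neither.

Slope of line 1: m1 = -3/4
Slope of line 2: m2 = 4/5
m1 != m2 and m1*m2 = -3/5 != -1. Neither.

Neither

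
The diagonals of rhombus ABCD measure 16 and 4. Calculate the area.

Area of a rhombus = (d1 * d2) / 2
Area = (16 * 4) / 2
Area = 64 / 2
Area = 32

32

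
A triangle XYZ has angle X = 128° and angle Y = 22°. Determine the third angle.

By the triangle angle sum property, the three interior angles of any triangle add up to 180°.
We know angle X = 128° and angle Y = 22°, so their sum is 150°.
Therefore angle Z = 180° - 150° = 30°.

30 degrees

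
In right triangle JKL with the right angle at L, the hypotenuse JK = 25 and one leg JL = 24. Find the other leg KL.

Rearranging the Pythagorean theorem to solve for the unknown leg:
leg^2 = hypotenuse^2 - known_leg^2 = 625 - 576 = 49
leg = sqrt(49) = 7.

7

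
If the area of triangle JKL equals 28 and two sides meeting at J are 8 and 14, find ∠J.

Area = (1/2) * a * b * sin(C)
sin(C) = 2 * Area / (a * b)
sin(C) = 2 * 28 / (8 * 14)
sin(C) = 1/2
C = arcsin(1/2) = 30°
Since sin(180° - C) = sin(C), the obtuse angle 150° gives the same area, so C = 30° or C = 150°.

30° or 150°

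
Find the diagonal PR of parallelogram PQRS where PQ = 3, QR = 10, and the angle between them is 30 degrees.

Using the law of cosines:
d^2 = 3^2 + 10^2 - 2(3)(10)cos(30 degrees)
d^2 = 9 + 100 - 60*sqrt(3)/2
d^2 = 109 - 30*sqrt(3)
d = sqrt(109 - 30*sqrt(3))

sqrt(109 - 30*sqrt(3))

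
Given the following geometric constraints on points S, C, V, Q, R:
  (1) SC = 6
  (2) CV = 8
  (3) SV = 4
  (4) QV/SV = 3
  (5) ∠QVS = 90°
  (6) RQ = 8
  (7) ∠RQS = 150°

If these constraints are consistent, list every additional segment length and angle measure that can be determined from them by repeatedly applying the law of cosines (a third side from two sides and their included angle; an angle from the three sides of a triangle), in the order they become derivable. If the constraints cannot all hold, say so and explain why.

The constraints are consistent. Derivable facts, in order:
After 1 step:
- SQ = 4·√10
- ∠CSV = 104.48°
- ∠CVS = 46.57°
- ∠SCV = 28.96°
After 2 steps:
- SR ≈ 19.98
- ∠QSV = 71.57°
- ∠SQV = 18.43°
After 3 steps:
- ∠QRS = 18.45°
- ∠QSR = 11.55°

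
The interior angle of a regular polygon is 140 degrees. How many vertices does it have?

The exterior angle is the supplement of the interior angle: 180 - 140 = 40 degrees.
Since the exterior angles of any convex polygon sum to 360 degrees, the number of sides is 360 / 40 = 9.

9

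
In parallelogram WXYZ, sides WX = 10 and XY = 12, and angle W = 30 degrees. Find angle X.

In a parallelogram, consecutive angles are supplementary (sum to 180°).
angle X = 180 - angle W
angle X = 180 - 30
angle X = 150 degrees

150 degrees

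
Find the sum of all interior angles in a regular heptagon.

The sum of interior angles of an n-sided polygon is (n - 2) * 180.
For n = 7: (7 - 2) * 180 = 5 * 180 = 900 degrees.

900 degrees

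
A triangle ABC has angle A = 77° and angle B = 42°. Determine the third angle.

The interior angles sum to 180°: angle C = 180 - 77 - 42 = 61°.
The triangle is acute (angles 77°, 42°, 61°).

61 degrees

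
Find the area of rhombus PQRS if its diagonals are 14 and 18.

Area = (14 * 18) / 2 = 252 / 2 = 126

126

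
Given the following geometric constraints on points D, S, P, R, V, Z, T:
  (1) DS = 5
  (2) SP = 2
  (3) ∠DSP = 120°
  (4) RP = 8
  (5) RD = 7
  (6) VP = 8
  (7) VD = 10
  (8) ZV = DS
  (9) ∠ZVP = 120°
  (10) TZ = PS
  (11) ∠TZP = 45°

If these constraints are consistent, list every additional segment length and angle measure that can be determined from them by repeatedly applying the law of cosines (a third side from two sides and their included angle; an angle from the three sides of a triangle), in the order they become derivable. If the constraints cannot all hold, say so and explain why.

The constraints are consistent. Derivable facts, in order:
After 1 step:
- DP = √39
- PZ = √129
After 2 steps:
- PT ≈ 10.04
- ∠DPR = 57.29°
- ∠DPS = 43.9°
- ∠DPV = 88.28°
- ∠DRP = 48.65°
- ∠DVP = 38.62°
- ∠PDR = 74.07°
- ∠PDS = 16.1°
- ∠PDV = 53.1°
- ∠PZV = 37.59°
- ∠VPZ = 22.41°
After 3 steps:
- ∠PTZ = 126.91°
- ∠TPZ = 8.09°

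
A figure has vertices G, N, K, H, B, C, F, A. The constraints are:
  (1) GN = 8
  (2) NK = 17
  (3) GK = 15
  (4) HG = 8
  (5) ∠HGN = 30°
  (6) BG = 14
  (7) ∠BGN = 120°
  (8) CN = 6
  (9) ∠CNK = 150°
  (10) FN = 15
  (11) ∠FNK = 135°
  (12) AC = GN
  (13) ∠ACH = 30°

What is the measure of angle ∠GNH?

Step 1: By the law of cosines on triangle NGH: NH² = 8² + 8² − 2·8·8·cos(30°) = 17.15, so NH ≈ 4.14.
Step 2: By the inverse law of cosines on triangle GNH: cos(∠GNH) = (8² + 4.14² − 8²) / (2·8·4.14) = 17.15/66.26 = 0.2588, so ∠GNH = 75°.

Therefore, the measure of angle ∠GNH = 75°.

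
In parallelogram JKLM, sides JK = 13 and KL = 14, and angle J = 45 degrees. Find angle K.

Opposite sides of a parallelogram are parallel, so consecutive angles form co-interior angles on a transversal.
Co-interior angles sum to 180°, giving angle K = 180 - 45 = 135 degrees.

135 degrees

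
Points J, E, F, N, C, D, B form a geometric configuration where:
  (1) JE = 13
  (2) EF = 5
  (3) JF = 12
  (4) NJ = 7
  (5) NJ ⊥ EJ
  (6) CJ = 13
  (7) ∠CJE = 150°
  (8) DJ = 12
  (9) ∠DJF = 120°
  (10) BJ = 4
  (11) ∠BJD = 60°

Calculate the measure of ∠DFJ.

Step 1: By the law of cosines on triangle FJD: FD² = 12² + 12² − 2·12·12·cos(120°) = 432, so FD = 12·√3.
Step 2: By the inverse law of cosines on triangle DFJ: cos(∠DFJ) = ((12·√3)² + 12² − 12²) / (2·12·√3·12) = 432/498.83 = 0.866, so ∠DFJ = 30°.

Therefore, the measure of angle ∠DFJ = 30°.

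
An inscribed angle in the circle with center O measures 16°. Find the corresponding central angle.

Central angle = 2 × 16° = 32° (inscribed angle theorem).

32°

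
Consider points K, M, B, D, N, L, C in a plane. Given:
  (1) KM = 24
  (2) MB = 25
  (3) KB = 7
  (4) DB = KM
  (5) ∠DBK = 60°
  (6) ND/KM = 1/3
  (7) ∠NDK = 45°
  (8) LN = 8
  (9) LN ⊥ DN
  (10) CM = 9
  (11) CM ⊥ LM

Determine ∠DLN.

From the given relations: ND = 1/3·KM = 1/3·24 = 8.
Step 1: By the law of cosines on triangle LND: LD² = 8² + 8² − 2·8·8·cos(90°) = 128, so LD = 8·√2.
Step 2: By the inverse law of cosines on triangle DLN: cos(∠DLN) = ((8·√2)² + 8² − 8²) / (2·8·√2·8) = 128/181.02 = 0.7071, so ∠DLN = 45°.

Therefore, the measure of angle ∠DLN = 45°.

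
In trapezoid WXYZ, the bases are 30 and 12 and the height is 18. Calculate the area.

Area of a trapezoid = (base1 + base2) * height / 2
Area = (30 + 12) * 18 / 2
Area = 42 * 18 / 2
Area = 756 / 2
Area = 378

378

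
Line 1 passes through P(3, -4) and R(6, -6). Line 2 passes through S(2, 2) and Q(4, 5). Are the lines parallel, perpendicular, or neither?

Slope of line 1: m1 = (-6 - -4)/(6 - 3) = -2/3 = -2/3
Slope of line 2: m2 = (5 - 2)/(4 - 2) = 3/2 = 3/2
m1 * m2 = (-2/3) * (3/2) = -1 = -1, so the lines are perpendicular.

Perpendicular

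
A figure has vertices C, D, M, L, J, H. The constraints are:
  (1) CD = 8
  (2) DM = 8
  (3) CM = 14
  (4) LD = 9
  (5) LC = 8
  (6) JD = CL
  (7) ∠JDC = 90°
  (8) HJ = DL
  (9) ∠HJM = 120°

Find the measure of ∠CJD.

From the given relations: JD = CL = 8.
Step 1: By the law of cosines on triangle JDC: JC² = 8² + 8² − 2·8·8·cos(90°) = 128, so JC = 8·√2.
Step 2: By the inverse law of cosines on triangle CJD: cos(∠CJD) = ((8·√2)² + 8² − 8²) / (2·8·√2·8) = 128/181.02 = 0.7071, so ∠CJD = 45°.

Therefore, the measure of angle ∠CJD = 45°.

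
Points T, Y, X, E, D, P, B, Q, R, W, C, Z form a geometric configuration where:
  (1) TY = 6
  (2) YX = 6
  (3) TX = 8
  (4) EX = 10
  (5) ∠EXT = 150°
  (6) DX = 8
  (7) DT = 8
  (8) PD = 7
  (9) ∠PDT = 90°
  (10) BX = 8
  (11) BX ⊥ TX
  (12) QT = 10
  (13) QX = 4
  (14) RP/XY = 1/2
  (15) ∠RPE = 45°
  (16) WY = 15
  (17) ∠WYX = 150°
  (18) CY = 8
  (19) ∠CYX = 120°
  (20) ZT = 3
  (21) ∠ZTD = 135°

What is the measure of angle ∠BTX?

Step 1: By the law of cosines on triangle TXB: TB² = 8² + 8² − 2·8·8·cos(90°) = 128, so TB = 8·√2.
Step 2: By the inverse law of cosines on triangle BTX: cos(∠BTX) = ((8·√2)² + 8² − 8²) / (2·8·√2·8) = 128/181.02 = 0.7071, so ∠BTX = 45°.

Therefore, the measure of angle ∠BTX = 45°.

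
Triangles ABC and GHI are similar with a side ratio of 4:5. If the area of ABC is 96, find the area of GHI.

The ratio of areas of similar triangles = (side ratio)^2.
Side ratio = 4:5, so area ratio = 16:25.
Area of GHI / Area of ABC = 25/16
Area of GHI = 96 * 25/16 = 150

150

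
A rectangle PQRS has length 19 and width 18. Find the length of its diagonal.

Using the Pythagorean theorem:
d² = 19² + 18² = 361 + 324 = 685
d = sqrt(685)

sqrt(685)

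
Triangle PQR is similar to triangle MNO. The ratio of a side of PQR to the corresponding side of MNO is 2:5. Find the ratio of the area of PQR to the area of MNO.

The ratio of areas of similar triangles equals the square of the side ratio.
Side ratio = 2:5
Area ratio = (2/5)^2 = 4/25 = 4:25

4:25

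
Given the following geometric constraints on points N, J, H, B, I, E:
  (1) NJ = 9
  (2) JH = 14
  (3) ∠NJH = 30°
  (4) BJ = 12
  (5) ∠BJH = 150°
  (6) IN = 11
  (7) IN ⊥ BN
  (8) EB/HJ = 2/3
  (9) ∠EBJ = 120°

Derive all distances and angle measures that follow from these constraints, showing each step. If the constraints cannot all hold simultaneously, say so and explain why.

The constraints are consistent.

From the given relations:
  EB = 2/3·HJ = 2/3·14 ≈ 9.33

Step 1: From NJ = 9, JH = 14, and ∠NJH = 30°, by the law of cosines:
  NH² = NJ² + JH² - 2·NJ·JH·cos(30°) = 81 + 196 - 218.2 = 58.76
  NH ≈ 7.67

Step 2: From JB = 12, BE = 9.33, and ∠JBE = 120°, by the law of cosines:
  JE² = JB² + BE² - 2·JB·BE·cos(120°) = 144 + 87.11 + 112 = 343.1
  JE ≈ 18.52

Step 3: From HJ = 14, JB = 12, and ∠HJB = 150°, by the law of cosines:
  HB² = HJ² + JB² - 2·HJ·JB·cos(150°) = 196 + 144 + 291 = 631
  HB ≈ 25.12

Step 4: From NH = 7.67, NJ = 9, HJ = 14, by the inverse law of cosines:
  cos(∠HNJ) = (NH² + NJ² - HJ²) / (2·NH·NJ)
  ∠HNJ = 114.05°

Step 5: From JB = 12, JE = 18.52, BE = 9.33, by the inverse law of cosines:
  cos(∠BJE) = (JB² + JE² - BE²) / (2·JB·JE)
  ∠BJE = 25.87°

Step 6: From HB = 25.12, HJ = 14, BJ = 12, by the inverse law of cosines:
  cos(∠BHJ) = (HB² + HJ² - BJ²) / (2·HB·HJ)
  ∠BHJ = 13.82°

Step 7: From HJ = 14, HN = 7.67, JN = 9, by the inverse law of cosines:
  cos(∠JHN) = (HJ² + HN² - JN²) / (2·HJ·HN)
  ∠JHN = 35.95°

Step 8: From BH = 25.12, BJ = 12, HJ = 14, by the inverse law of cosines:
  cos(∠HBJ) = (BH² + BJ² - HJ²) / (2·BH·BJ)
  ∠HBJ = 16.18°

Step 9: From EB = 9.33, EJ = 18.52, BJ = 12, by the inverse law of cosines:
  cos(∠BEJ) = (EB² + EJ² - BJ²) / (2·EB·EJ)
  ∠BEJ = 34.13°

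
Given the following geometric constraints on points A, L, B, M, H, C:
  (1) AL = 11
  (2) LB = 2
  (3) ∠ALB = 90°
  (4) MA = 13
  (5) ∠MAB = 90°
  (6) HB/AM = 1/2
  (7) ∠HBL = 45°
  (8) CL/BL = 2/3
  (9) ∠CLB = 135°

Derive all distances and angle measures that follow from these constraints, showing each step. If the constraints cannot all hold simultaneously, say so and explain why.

The constraints are consistent.

From the given relations:
  HB = 1/2·AM = 1/2·13 ≈ 6.5
  CL = 2/3·BL = 2/3·2 ≈ 1.33

Step 1: From AL = 11, LB = 2, and ∠ALB = 90°, by the law of cosines:
  AB² = AL² + LB² - 2·AL·LB·cos(90°) = 121 + 4 - 0 = 125
  AB = 5·√5

Step 2: From LB = 2, BH = 6.5, and ∠LBH = 45°, by the law of cosines:
  LH² = LB² + BH² - 2·LB·BH·cos(45°) = 4 + 42.25 - 18.38 = 27.87
  LH ≈ 5.28

Step 3: From BL = 2, LC = 1.33, and ∠BLC = 135°, by the law of cosines:
  BC² = BL² + LC² - 2·BL·LC·cos(135°) = 4 + 1.778 + 3.771 = 9.549
  BC ≈ 3.09

Step 4: From BA = 5·√5, AM = 13, and ∠BAM = 90°, by the law of cosines:
  BM² = BA² + AM² - 2·BA·AM·cos(90°) = 125 + 169 - 0 = 294
  BM = 7·√6

Step 5: From AB = 5·√5, AL = 11, BL = 2, by the inverse law of cosines:
  cos(∠BAL) = (AB² + AL² - BL²) / (2·AB·AL)
  ∠BAL = 10.3°

Step 6: From LB = 2, LH = 5.28, BH = 6.5, by the inverse law of cosines:
  cos(∠BLH) = (LB² + LH² - BH²) / (2·LB·LH)
  ∠BLH = 119.46°

Step 7: From BA = 5·√5, BL = 2, AL = 11, by the inverse law of cosines:
  cos(∠ABL) = (BA² + BL² - AL²) / (2·BA·BL)
  ∠ABL = 79.7°

Step 8: From BC = 3.09, BL = 2, CL = 1.33, by the inverse law of cosines:
  cos(∠CBL) = (BC² + BL² - CL²) / (2·BC·BL)
  ∠CBL = 17.76°

Step 9: From HB = 6.5, HL = 5.28, BL = 2, by the inverse law of cosines:
  cos(∠BHL) = (HB² + HL² - BL²) / (2·HB·HL)
  ∠BHL = 15.54°

Step 10: From CB = 3.09, CL = 1.33, BL = 2, by the inverse law of cosines:
  cos(∠BCL) = (CB² + CL² - BL²) / (2·CB·CL)
  ∠BCL = 27.24°

Step 11: From BA = 5·√5, BM = 7·√6, AM = 13, by the inverse law of cosines:
  cos(∠ABM) = (BA² + BM² - AM²) / (2·BA·BM)
  ∠ABM = 49.3°

Step 12: From MA = 13, MB = 7·√6, AB = 5·√5, by the inverse law of cosines:
  cos(∠AMB) = (MA² + MB² - AB²) / (2·MA·MB)
  ∠AMB = 40.7°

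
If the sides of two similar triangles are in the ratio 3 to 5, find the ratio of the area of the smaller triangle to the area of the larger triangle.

Area scales with the square of linear dimensions. If every length is multiplied by 3/5, then the area is multiplied by (3/5)^2 = 9/25.
The area ratio is 9:25.

9:25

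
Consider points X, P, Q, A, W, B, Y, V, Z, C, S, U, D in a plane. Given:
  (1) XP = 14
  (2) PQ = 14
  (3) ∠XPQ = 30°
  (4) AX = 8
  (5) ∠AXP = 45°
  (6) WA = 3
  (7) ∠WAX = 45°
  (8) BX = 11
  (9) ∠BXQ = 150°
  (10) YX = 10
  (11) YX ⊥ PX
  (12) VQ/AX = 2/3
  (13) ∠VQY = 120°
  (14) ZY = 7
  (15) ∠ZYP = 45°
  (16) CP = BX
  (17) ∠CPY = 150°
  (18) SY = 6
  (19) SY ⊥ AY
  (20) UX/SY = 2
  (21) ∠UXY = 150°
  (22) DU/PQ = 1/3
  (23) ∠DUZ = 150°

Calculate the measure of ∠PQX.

Step 1: By the law of cosines on triangle QPX: QX² = 14² + 14² − 2·14·14·cos(30°) = 52.52, so QX ≈ 7.25.
Step 2: By the inverse law of cosines on triangle PQX: cos(∠PQX) = (14² + 7.25² − 14²) / (2·14·7.25) = 52.52/202.91 = 0.2588, so ∠PQX = 75°.

Therefore, the measure of angle ∠PQX = 75°.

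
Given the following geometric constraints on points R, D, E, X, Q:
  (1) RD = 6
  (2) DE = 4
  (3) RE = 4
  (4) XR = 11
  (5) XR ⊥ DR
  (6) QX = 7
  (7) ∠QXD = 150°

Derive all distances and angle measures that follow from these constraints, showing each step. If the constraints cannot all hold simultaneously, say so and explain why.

The constraints are consistent.

Step 1: From DR = 6, RX = 11, and ∠DRX = 90°, by the law of cosines:
  DX² = DR² + RX² - 2·DR·RX·cos(90°) = 36 + 121 - 0 = 157
  DX = √157

Step 2: From RD = 6, RE = 4, DE = 4, by the inverse law of cosines:
  cos(∠DRE) = (RD² + RE² - DE²) / (2·RD·RE)
  ∠DRE = 41.41°

Step 3: From DE = 4, DR = 6, ER = 4, by the inverse law of cosines:
  cos(∠EDR) = (DE² + DR² - ER²) / (2·DE·DR)
  ∠EDR = 41.41°

Step 4: From ED = 4, ER = 4, DR = 6, by the inverse law of cosines:
  cos(∠DER) = (ED² + ER² - DR²) / (2·ED·ER)
  ∠DER = 97.18°

Step 5: From DX = √157, XQ = 7, and ∠DXQ = 150°, by the law of cosines:
  DQ² = DX² + XQ² - 2·DX·XQ·cos(150°) = 157 + 49 + 151.9 = 357.9
  DQ ≈ 18.92

Step 6: From DR = 6, DX = √157, RX = 11, by the inverse law of cosines:
  cos(∠RDX) = (DR² + DX² - RX²) / (2·DR·DX)
  ∠RDX = 61.39°

Step 7: From XD = √157, XR = 11, DR = 6, by the inverse law of cosines:
  cos(∠DXR) = (XD² + XR² - DR²) / (2·XD·XR)
  ∠DXR = 28.61°

Step 8: From DQ = 18.92, DX = √157, QX = 7, by the inverse law of cosines:
  cos(∠QDX) = (DQ² + DX² - QX²) / (2·DQ·DX)
  ∠QDX = 10.66°

Step 9: From QD = 18.92, QX = 7, DX = √157, by the inverse law of cosines:
  cos(∠DQX) = (QD² + QX² - DX²) / (2·QD·QX)
  ∠DQX = 19.34°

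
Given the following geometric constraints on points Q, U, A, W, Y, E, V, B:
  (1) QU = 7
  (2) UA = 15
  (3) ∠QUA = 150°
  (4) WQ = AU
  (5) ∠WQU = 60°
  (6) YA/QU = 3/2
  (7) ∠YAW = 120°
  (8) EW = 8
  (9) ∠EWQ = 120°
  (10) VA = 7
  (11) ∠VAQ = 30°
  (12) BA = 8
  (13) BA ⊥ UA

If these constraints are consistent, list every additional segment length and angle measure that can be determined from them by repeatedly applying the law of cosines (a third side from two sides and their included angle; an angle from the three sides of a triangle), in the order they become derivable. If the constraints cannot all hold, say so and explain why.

The constraints are consistent. Derivable facts, in order:
After 1 step:
- QA ≈ 21.35
- QE ≈ 20.22
- UB = 17
- UW = 13
After 2 steps:
- QV ≈ 15.68
- ∠ABU = 61.93°
- ∠AQU = 20.57°
- ∠AUB = 28.07°
- ∠EQW = 20.03°
- ∠QAU = 9.43°
- ∠QEW = 39.97°
- ∠QUW = 92.2°
- ∠QWU = 27.8°
After 3 steps:
- ∠AQV = 12.89°
- ∠AVQ = 137.11°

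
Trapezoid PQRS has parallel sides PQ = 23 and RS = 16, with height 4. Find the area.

Area of a trapezoid = (base1 + base2) * height / 2
Area = (23 + 16) * 4 / 2
Area = 39 * 4 / 2
Area = 156 / 2
Area = 78

78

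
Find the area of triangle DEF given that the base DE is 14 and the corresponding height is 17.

A triangle's area is half the area of a rectangle with the same base and height.
Area = (1/2) * 14 * 17 = 119.

119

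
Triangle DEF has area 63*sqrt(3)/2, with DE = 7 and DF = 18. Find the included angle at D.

Area = (1/2) * a * b * sin(C)
sin(C) = 2 * Area / (a * b)
sin(C) = 2 * 63*sqrt(3)/2 / (7 * 18)
sin(C) = sqrt(3)/2
C = arcsin(sqrt(3)/2) = 60°
Since sin(180° - C) = sin(C), the obtuse angle 120° gives the same area, so C = 60° or C = 120°.

60° or 120°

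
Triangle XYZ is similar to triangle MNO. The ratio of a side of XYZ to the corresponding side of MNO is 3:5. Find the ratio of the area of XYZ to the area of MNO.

Area ratio = (side ratio)^2 = (3/5)^2 = 9:25.

9:25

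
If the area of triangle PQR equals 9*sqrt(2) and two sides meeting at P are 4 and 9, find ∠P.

sin(C) = 2 * 9*sqrt(2) / (4 * 9) = sqrt(2)/2, so C = arcsin(sqrt(2)/2) = 45°.
Since sin(180° - C) = sin(C), the obtuse angle 135° gives the same area, so C = 45° or C = 135°.

45° or 135°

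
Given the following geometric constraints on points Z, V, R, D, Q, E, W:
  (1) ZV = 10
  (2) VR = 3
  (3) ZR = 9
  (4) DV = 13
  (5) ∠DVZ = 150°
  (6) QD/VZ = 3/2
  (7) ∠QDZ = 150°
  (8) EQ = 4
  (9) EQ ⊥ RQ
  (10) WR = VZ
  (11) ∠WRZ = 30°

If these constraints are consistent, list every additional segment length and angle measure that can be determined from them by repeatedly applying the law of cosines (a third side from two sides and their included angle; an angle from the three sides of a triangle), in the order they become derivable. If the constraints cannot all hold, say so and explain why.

The constraints are consistent. Derivable facts, in order:
After 1 step:
- ZD ≈ 22.23
- ZW ≈ 5.01
- ∠RVZ = 62.18°
- ∠RZV = 17.15°
- ∠VRZ = 100.67°
After 2 steps:
- ZQ ≈ 36.01
- ∠DZV = 17°
- ∠RWZ = 63.89°
- ∠RZW = 86.11°
- ∠VDZ = 13°
After 3 steps:
- ∠DQZ = 17.98°
- ∠DZQ = 12.02°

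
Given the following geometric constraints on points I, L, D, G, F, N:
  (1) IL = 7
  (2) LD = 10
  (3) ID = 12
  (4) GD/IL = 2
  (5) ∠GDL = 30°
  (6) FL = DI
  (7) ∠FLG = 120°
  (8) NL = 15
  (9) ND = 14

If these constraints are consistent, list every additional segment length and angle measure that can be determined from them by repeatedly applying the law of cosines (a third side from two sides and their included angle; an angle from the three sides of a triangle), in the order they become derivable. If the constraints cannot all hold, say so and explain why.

The constraints are consistent. Derivable facts, in order:
After 1 step:
- LG ≈ 7.32
- ∠DIL = 56.39°
- ∠DLI = 87.95°
- ∠DLN = 64.53°
- ∠DNL = 40.16°
- ∠IDL = 35.66°
- ∠LDN = 75.31°
After 2 steps:
- GF ≈ 16.89
- ∠DGL = 43.12°
- ∠DLG = 106.88°
After 3 steps:
- ∠FGL = 37.97°
- ∠GFL = 22.03°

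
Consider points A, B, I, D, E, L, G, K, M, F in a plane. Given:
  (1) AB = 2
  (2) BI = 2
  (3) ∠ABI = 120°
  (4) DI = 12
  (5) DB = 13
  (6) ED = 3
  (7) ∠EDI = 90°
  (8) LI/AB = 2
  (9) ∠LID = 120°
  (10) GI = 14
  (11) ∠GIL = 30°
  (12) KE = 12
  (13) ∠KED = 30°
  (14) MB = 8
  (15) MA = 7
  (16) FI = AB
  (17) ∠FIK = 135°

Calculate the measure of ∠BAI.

Step 1: By the law of cosines on triangle ABI: AI² = 2² + 2² − 2·2·2·cos(120°) = 12, so AI = 2·√3.
Step 2: By the inverse law of cosines on triangle BAI: cos(∠BAI) = (2² + (2·√3)² − 2²) / (2·2·2·√3) = 12/13.86 = 0.866, so ∠BAI = 30°.

Therefore, the measure of angle ∠BAI = 30°.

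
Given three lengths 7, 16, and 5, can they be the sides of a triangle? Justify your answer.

No.
The triangle inequality is violated: 7 + 5 = 12 ≤ 16.
These lengths cannot form a triangle.

No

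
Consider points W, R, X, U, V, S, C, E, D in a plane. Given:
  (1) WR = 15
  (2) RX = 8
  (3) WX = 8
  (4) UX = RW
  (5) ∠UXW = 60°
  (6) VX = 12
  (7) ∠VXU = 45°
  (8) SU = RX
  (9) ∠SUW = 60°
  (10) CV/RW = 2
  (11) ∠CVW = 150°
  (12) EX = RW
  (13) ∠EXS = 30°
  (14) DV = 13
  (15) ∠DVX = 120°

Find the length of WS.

From the given relations: UX = RW = 15; SU = RX = 8.
Step 1: By the law of cosines on triangle UXW: UW² = 15² + 8² − 2·15·8·cos(60°) = 169, so UW = 13.
Step 2: By the law of cosines on triangle WUS: WS² = 13² + 8² − 2·13·8·cos(60°) = 129, so WS = √129.

Therefore, the length of WS = √129.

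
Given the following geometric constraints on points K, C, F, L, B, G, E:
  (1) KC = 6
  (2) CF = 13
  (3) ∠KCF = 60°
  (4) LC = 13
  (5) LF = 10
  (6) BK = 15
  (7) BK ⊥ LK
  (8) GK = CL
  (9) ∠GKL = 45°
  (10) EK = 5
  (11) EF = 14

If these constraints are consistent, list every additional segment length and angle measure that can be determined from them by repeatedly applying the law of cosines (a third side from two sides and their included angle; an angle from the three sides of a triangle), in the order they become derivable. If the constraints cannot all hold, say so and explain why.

The constraints are consistent. Derivable facts, in order:
After 1 step:
- KF = √127
- ∠CFL = 67.38°
- ∠CLF = 67.38°
- ∠FCL = 45.24°
After 2 steps:
- ∠CFK = 27.46°
- ∠CKF = 92.54°
- ∠EFK = 19.2°
- ∠EKF = 112.98°
- ∠FEK = 47.82°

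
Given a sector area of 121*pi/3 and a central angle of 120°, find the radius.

The sector covers 120°/360° = 1/3 of the full circle.
Full circle area = 121*pi/3 / 1/3 = 121*pi.
Since full area = πr², we get r² = 121*pi/π = 121, so r = 11.

11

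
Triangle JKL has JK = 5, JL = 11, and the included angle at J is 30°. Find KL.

Law of cosines: KL^2 = 5^2 + 11^2 - 2(5)(11)cos(30°) = 146 - 55*sqrt(3), so KL = sqrt(146 - 55*sqrt(3)).

sqrt(146 - 55*sqrt(3))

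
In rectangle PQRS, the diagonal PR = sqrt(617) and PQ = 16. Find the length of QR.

b = sqrt(d^2 - a^2) = sqrt(617 - 256) = sqrt(361) = 19

19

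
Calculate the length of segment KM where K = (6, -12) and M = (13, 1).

d = sqrt((7)^2 + (13)^2) = sqrt(218)

sqrt(218)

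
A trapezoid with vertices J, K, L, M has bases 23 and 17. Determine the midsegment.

midsegment = (23 + 17) / 2 = 40 / 2 = 20

20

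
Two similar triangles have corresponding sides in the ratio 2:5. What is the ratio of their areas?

Area ratio = (side ratio)^2 = (2/5)^2 = 4:25.

4:25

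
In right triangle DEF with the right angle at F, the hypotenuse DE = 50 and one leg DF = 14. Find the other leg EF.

EF = sqrt(50^2 - 14^2) = sqrt(2304) = 48

48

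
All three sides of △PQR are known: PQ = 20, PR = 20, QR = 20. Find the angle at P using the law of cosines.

When all three sides of a triangle are known, the law of cosines can be rearranged to find any angle.
cos(C) = (a² + b² - c²) / (2ab) gives cos(P) = 1/2.
Taking the inverse cosine: P = 60°.

60°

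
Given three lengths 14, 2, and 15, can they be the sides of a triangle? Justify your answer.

For three segments to close into a triangle, no single side can be as long as the other two combined.
The longest side is 15, and 2 + 14 = 16 > 15.
A triangle can be formed.

Yes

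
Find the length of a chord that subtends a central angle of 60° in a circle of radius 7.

Chord length = 2r sin(θ/2)
= 2 × 7 × sin(60°/2)
= 2 × 7 × sin(30°)
= 7

7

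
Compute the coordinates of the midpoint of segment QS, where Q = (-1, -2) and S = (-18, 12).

The midpoint is the point halfway along the segment.
Move half the horizontal distance: -1 + (-18 - -1)/2 = -1 + -17/2 = -19/2
Move half the vertical distance: -2 + (12 - -2)/2 = -2 + 14/2 = 5
Midpoint = (-19/2, 5)

(-19/2, 5)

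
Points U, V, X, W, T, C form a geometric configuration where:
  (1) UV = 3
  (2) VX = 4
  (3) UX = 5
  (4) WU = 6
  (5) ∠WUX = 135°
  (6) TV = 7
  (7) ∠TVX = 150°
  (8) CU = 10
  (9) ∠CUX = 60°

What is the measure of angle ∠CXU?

Step 1: By the law of cosines on triangle XUC: XC² = 5² + 10² − 2·5·10·cos(60°) = 75, so XC = 5·√3.
Step 2: By the inverse law of cosines on triangle CXU: cos(∠CXU) = ((5·√3)² + 5² − 10²) / (2·5·√3·5) = 0/86.6 = 0, so ∠CXU = 90°.

Therefore, the measure of angle ∠CXU = 90°.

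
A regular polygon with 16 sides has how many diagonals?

Each of the 16 vertices connects to 13 non-adjacent vertices via diagonals.
Total connections = 16 × 13 = 208, but each diagonal is counted twice.
Number of diagonals = 208 / 2 = 104.

104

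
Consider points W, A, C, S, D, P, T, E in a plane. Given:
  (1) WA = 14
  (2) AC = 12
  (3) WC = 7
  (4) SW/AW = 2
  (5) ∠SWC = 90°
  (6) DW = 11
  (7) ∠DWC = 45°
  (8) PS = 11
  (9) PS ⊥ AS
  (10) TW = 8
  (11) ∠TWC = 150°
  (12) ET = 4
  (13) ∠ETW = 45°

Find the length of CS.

From the given relations: SW = 2·AW = 2·14 = 28.
Step 1: By the law of cosines on triangle CWS: CS² = 7² + 28² − 2·7·28·cos(90°) = 833, so CS = 7·√17.

Therefore, the length of CS = 7·√17.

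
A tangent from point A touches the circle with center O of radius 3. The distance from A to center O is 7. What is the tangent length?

The tangent, radius, and line from the external point to the center form a right triangle.
The right angle is where the tangent meets the radius.
By the Pythagorean theorem: tangent² + 3² = 7²
tangent² = 49 - 9 = 40
tangent = 2*sqrt(10)

2*sqrt(10)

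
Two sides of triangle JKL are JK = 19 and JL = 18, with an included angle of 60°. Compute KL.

By the law of cosines: KL^2 = JK^2 + JL^2 - 2*JK*JL*cos(J)
KL^2 = 19^2 + 18^2 - 2*19*18*cos(60°)
KL^2 = 361 + 324 - 684*(1/2)
KL^2 = 343
KL = 7*sqrt(7)

7*sqrt(7)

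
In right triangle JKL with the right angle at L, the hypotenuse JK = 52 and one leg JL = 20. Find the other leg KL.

By the Pythagorean theorem: KL^2 = JK^2 - JL^2
KL^2 = 52^2 - 20^2 = 2704 - 400 = 2304
KL = sqrt(2304) = 48

48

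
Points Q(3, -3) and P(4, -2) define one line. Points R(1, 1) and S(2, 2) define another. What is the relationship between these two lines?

Slope of line 1: m1 = (-2 - -3)/(4 - 3) = 1/1 = 1
Slope of line 2: m2 = (2 - 1)/(2 - 1) = 1/1 = 1
Since m1 = m2 = 1, the lines are parallel.

Parallel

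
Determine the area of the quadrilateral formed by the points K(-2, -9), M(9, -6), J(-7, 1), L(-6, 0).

The Shoelace formula works by pairing each vertex with the next (cycling back to the first).
For each pair, compute x_i*y_(i+1) - x_(i+1)*y_i:
  (-2*-6 - 9*-9) = 93
  (9*1 - -7*-6) = -33
  (-7*0 - -6*1) = 6
  (-6*-9 - -2*0) = 54
Taking half the absolute value of the total: Area = (1/2)(120) = 60.

60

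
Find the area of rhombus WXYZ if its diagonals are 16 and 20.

The diagonals of a rhombus divide it into four right triangles.
Each triangle has legs 16/ 2 = 8 and 20/2 = 10, so each has area (1/2)*8*10 = 40.
Four such triangles give total area = (d1 * d2) / 2 = 160.

160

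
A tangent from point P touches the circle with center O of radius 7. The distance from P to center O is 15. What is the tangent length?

The tangent, radius, and line from the external point to the center form a right triangle.
The right angle is where the tangent meets the radius.
By the Pythagorean theorem: tangent² + 7² = 15²
tangent² = 225 - 49 = 176
tangent = 4*sqrt(11)

4*sqrt(11)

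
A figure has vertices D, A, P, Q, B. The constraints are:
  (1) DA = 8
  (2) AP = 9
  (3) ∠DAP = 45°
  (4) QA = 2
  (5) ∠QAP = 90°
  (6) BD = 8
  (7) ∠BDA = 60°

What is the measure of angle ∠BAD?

Step 1: By the law of cosines on triangle ADB: AB² = 8² + 8² − 2·8·8·cos(60°) = 64, so AB = 8.
Step 2: By the inverse law of cosines on triangle BAD: cos(∠BAD) = (8² + 8² − 8²) / (2·8·8) = 64/128 = 0.5, so ∠BAD = 60°.

Therefore, the measure of angle ∠BAD = 60°.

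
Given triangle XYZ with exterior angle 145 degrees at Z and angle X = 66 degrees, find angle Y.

The exterior angle theorem states that an exterior angle equals the sum of the two non-adjacent interior angles.
So 145 = 66 + angle Y, which gives angle Y = 145 - 66 = 79 degrees.

79 degrees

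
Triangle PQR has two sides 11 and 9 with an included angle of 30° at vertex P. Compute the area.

When two sides and the included angle are known, the area formula is (1/2)ab sin(C).
The height from one side to the opposite vertex is 9 sin(30°) = 9/2.
Area = (1/2) * 11 * 9/2 = 99/4.

99/4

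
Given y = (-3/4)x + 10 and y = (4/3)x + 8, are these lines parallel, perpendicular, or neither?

Slope of line 1: m1 = -3/4
Slope of line 2: m2 = 4/3
m1 * m2 = -1, so perpendicular.

Perpendicular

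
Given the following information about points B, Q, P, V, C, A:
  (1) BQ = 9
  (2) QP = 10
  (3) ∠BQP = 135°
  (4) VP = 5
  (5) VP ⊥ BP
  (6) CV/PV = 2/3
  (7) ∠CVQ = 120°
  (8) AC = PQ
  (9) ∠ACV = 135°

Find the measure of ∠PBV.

Step 1: By the law of cosines on triangle BQP: BP² = 9² + 10² − 2·9·10·cos(135°) = 308.28, so BP ≈ 17.56.
Step 2: By the law of cosines on triangle BPV: BV² = 17.56² + 5² − 2·17.56·5·cos(90°) = 333.28, so BV ≈ 18.26.
Step 3: By the inverse law of cosines on triangle PBV: cos(∠PBV) = (17.56² + 18.26² − 5²) / (2·17.56·18.26) = 616.56/641.07 = 0.9618, so ∠PBV = 15.9°.

Therefore, the measure of angle ∠PBV = 15.9°.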